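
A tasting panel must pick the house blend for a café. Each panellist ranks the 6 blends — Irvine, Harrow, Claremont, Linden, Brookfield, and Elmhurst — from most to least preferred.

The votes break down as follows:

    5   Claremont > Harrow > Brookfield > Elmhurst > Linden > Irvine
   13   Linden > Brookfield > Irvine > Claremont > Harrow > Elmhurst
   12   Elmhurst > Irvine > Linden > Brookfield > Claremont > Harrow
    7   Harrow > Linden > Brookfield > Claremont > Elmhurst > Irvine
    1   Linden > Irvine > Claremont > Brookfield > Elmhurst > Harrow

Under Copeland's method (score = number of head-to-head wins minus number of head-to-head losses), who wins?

Pairwise results:
  Irvine vs Harrow: Irvine wins 26–12.
  Irvine vs Claremont: Irvine wins 26–12.
  Irvine vs Linden: Linden wins 26–12.
  Irvine vs Brookfield: Brookfield wins 25–13.
  Irvine vs Elmhurst: Elmhurst wins 24–14.
  Harrow vs Claremont: Claremont wins 31–7.
  Harrow vs Linden: Linden wins 26–12.
  Harrow vs Brookfield: Brookfield wins 26–12.
  Harrow vs Elmhurst: Harrow wins 25–13.
  Claremont vs Linden: Linden wins 33–5.
  Claremont vs Brookfield: Brookfield wins 32–6.
  Claremont vs Elmhurst: Claremont wins 26–12.
  Linden vs Brookfield: Linden wins 33–5.
  Linden vs Elmhurst: Linden wins 21–17.
  Brookfield vs Elmhurst: Brookfield wins 26–12.
Copeland scores (wins − losses):
  Irvine: 2 − 3 = -1
  Harrow: 1 − 4 = -3
  Claremont: 2 − 3 = -1
  Linden: 5 − 0 = 5
  Brookfield: 4 − 1 = 3
  Elmhurst: 1 − 4 = -3
Linden has the best Copeland score.

Linden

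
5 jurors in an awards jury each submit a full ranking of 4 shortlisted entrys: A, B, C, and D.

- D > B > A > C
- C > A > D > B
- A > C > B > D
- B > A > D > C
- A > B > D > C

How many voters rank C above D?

2

Ballots ranking C above D: 2.
Ballots ranking D above C: 3.
So 2 of 5 voters prefer C to D.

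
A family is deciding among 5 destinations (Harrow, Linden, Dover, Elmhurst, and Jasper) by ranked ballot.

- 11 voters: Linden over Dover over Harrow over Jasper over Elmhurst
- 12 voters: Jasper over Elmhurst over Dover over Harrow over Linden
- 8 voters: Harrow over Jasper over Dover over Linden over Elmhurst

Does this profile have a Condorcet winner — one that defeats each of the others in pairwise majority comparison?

Head-to-head results (31 voters total):
Harrow vs Linden: Harrow wins 20–11.
Harrow vs Dover: Dover wins 23–8.
Harrow vs Elmhurst: Harrow wins 19–12.
Harrow vs Jasper: Harrow wins 19–12.
Linden vs Dover: Dover wins 20–11.
Linden vs Elmhurst: Linden wins 19–12.
Linden vs Jasper: Jasper wins 20–11.
Dover vs Elmhurst: Dover wins 19–12.
Dover vs Jasper: Jasper wins 20–11.
Elmhurst vs Jasper: Jasper wins 31–0.
No candidate beats all others: Harrow beats Jasper beats Dover beats Harrow, a majority cycle.

No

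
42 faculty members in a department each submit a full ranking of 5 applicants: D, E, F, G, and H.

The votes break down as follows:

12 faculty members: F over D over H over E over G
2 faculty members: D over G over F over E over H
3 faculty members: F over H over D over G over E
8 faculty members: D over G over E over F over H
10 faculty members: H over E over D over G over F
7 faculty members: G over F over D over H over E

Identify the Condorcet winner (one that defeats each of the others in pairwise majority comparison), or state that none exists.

Head-to-head results (42 voters total):
D vs E: D wins 32–10.
D vs F: F wins 22–20.
D vs G: D wins 35–7.
D vs H: D wins 29–13.
E vs F: F wins 24–18.
E vs G: E wins 22–20.
E vs H: H wins 32–10.
F vs G: G wins 27–15.
F vs H: F wins 32–10.
G vs H: H wins 25–17.
No candidate beats all others: D beats G beats F beats D, a majority cycle.

None — there is no Condorcet winner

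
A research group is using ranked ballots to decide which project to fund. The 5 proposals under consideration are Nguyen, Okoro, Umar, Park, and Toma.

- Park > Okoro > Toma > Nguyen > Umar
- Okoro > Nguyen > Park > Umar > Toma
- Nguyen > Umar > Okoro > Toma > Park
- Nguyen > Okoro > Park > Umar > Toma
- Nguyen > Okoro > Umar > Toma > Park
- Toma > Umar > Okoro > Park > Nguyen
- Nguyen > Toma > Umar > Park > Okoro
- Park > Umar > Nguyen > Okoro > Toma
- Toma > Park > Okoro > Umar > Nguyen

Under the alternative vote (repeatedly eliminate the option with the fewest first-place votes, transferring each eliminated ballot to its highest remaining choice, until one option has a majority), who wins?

Nguyen

Round 1: Nguyen 4, Park 2, Toma 2, Okoro 1, Umar 0. Umar has the fewest and is eliminated.
Round 2: Nguyen 4, Park 2, Toma 2, Okoro 1. Okoro has the fewest and is eliminated.
Round 3: Nguyen 5, Park 2, Toma 2. Nguyen has a majority.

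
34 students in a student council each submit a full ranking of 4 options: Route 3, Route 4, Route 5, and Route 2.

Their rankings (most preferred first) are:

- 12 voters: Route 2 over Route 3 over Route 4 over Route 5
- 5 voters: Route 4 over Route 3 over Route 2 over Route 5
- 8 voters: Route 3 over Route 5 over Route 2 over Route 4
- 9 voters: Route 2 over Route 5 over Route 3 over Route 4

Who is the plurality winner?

Route 2

First-place vote totals:
  Route 3: 8
  Route 4: 5
  Route 5: 0
  Route 2: 21
Route 2 has the most first-place votes.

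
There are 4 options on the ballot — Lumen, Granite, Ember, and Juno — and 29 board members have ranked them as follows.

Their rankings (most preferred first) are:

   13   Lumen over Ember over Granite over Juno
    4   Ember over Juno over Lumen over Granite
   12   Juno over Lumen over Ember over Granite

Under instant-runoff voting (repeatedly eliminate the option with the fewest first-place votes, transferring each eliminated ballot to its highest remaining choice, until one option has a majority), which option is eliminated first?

Granite

Round 1: Lumen 13, Juno 12, Ember 4, Granite 0. Granite has the fewest and is eliminated.
Round 2: Lumen 13, Juno 12, Ember 4. Ember has the fewest and is eliminated.
Round 3: Juno 16, Lumen 13. Juno has a majority.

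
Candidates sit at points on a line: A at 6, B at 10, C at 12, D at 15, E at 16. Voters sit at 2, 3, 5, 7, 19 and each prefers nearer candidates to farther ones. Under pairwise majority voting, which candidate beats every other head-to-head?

With single-peaked preferences on a line, the Condorcet winner is the candidate closest to the median voter.
The median voter (position 5) is closest to A at 6.
Check: A vs D — voters closer to A: 4 of 5.

A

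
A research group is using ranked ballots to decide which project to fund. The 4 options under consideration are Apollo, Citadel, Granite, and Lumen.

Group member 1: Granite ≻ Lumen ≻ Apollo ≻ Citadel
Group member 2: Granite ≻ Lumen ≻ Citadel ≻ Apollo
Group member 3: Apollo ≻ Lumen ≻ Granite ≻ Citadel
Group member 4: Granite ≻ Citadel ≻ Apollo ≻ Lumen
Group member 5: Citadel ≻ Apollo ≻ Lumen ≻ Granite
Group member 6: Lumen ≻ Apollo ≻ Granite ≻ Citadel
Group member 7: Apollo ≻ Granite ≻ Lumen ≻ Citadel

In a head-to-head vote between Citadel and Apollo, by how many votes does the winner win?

1

Ballots ranking Citadel above Apollo: 3.
Ballots ranking Apollo above Citadel: 4.
Apollo wins 4–3, a margin of 1.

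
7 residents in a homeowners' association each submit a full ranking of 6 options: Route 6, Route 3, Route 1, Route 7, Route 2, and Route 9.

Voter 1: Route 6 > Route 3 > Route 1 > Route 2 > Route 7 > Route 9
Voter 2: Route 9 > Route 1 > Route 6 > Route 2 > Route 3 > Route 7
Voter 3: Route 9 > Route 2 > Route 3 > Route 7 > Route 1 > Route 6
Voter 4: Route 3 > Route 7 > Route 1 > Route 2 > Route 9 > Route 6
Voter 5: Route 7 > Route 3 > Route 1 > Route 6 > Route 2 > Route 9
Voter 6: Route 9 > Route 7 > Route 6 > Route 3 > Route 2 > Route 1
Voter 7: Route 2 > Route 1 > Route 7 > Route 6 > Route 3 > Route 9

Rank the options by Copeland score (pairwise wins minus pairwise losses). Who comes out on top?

Pairwise results:
  Route 6 vs Route 3: Route 6 wins 4–3.
  Route 6 vs Route 1: Route 1 wins 5–2.
  Route 6 vs Route 7: Route 7 wins 5–2.
  Route 6 vs Route 2: Route 6 wins 4–3.
  Route 6 vs Route 9: Route 9 wins 4–3.
  Route 3 vs Route 1: Route 3 wins 5–2.
  Route 3 vs Route 7: Route 3 wins 4–3.
  Route 3 vs Route 2: Route 3 wins 4–3.
  Route 3 vs Route 9: Route 3 wins 4–3.
  Route 1 vs Route 7: Route 7 wins 4–3.
  Route 1 vs Route 2: Route 1 wins 4–3.
  Route 1 vs Route 9: Route 1 wins 4–3.
  Route 7 vs Route 2: Route 2 wins 4–3.
  Route 7 vs Route 9: Route 7 wins 4–3.
  Route 2 vs Route 9: Route 2 wins 4–3.
Copeland scores (wins − losses):
  Route 6: 2 − 3 = -1
  Route 3: 4 − 1 = 3
  Route 1: 3 − 2 = 1
  Route 7: 3 − 2 = 1
  Route 2: 2 − 3 = -1
  Route 9: 1 − 4 = -3
Route 3 has the best Copeland score.

Route 3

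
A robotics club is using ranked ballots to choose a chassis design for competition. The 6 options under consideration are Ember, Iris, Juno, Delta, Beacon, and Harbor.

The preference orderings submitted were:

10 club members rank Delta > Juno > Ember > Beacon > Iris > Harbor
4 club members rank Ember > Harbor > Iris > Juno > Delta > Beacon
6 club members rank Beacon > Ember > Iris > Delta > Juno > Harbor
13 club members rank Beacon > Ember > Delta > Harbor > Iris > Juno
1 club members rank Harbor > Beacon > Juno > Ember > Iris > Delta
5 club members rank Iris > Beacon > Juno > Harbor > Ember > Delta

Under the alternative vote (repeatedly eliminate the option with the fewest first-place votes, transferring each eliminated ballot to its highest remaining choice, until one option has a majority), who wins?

Round 1: Beacon 19, Delta 10, Iris 5, Ember 4, Harbor 1, Juno 0. Juno has the fewest and is eliminated.
Round 2: Beacon 19, Delta 10, Iris 5, Ember 4, Harbor 1. Harbor has the fewest and is eliminated.
Round 3: Beacon 20, Delta 10, Iris 5, Ember 4. Beacon has a majority.

Beacon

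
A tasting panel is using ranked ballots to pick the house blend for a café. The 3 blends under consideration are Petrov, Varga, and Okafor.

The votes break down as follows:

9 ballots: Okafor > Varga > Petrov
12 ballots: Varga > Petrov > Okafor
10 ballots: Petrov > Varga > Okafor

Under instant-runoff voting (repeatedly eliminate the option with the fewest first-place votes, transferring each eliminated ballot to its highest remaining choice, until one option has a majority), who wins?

Round 1: Varga 12, Petrov 10, Okafor 9. Okafor has the fewest and is eliminated.
Round 2: Varga 21, Petrov 10. Varga has a majority.

Varga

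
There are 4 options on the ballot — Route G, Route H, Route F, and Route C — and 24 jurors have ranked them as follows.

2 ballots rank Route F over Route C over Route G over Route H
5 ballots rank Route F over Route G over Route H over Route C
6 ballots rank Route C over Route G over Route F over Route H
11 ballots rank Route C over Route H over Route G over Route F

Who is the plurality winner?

Route C

First-place vote totals:
  Route G: 0
  Route H: 0
  Route F: 7
  Route C: 17
Route C has the most first-place votes.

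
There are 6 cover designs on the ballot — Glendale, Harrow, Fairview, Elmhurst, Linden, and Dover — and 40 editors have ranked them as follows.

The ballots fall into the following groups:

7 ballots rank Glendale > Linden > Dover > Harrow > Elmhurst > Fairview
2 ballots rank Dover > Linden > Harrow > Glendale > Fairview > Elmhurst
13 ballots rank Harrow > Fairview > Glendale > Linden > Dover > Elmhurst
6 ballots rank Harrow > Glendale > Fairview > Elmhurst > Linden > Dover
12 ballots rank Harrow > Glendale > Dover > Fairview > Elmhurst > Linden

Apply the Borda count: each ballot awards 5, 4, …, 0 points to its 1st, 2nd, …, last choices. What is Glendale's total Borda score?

Borda scores:
  Glendale: 7·5 + 2·2 + 13·3 + 6·4 + 12·4 = 150
  Harrow: 7·2 + 2·3 + 13·5 + 6·5 + 12·5 = 175
  Fairview: 7·0 + 2·1 + 13·4 + 6·3 + 12·2 = 96
  Elmhurst: 7·1 + 2·0 + 13·0 + 6·2 + 12·1 = 31
  Linden: 7·4 + 2·4 + 13·2 + 6·1 + 12·0 = 68
  Dover: 7·3 + 2·5 + 13·1 + 6·0 + 12·3 = 80

150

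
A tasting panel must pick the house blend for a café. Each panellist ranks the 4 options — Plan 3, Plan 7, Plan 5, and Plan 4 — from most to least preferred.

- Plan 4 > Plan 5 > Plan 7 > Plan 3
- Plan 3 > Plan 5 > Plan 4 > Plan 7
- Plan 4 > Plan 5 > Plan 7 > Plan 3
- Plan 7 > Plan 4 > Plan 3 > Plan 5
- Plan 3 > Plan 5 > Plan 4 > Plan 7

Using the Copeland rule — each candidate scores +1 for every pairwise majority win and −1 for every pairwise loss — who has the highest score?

Pairwise results:
  Plan 3 vs Plan 7: Plan 7 wins 3–2.
  Plan 3 vs Plan 5: Plan 3 wins 3–2.
  Plan 3 vs Plan 4: Plan 4 wins 3–2.
  Plan 7 vs Plan 5: Plan 5 wins 4–1.
  Plan 7 vs Plan 4: Plan 4 wins 4–1.
  Plan 5 vs Plan 4: Plan 4 wins 3–2.
Copeland scores (wins − losses):
  Plan 3: 1 − 2 = -1
  Plan 7: 1 − 2 = -1
  Plan 5: 1 − 2 = -1
  Plan 4: 3 − 0 = 3
Plan 4 has the best Copeland score.

Plan 4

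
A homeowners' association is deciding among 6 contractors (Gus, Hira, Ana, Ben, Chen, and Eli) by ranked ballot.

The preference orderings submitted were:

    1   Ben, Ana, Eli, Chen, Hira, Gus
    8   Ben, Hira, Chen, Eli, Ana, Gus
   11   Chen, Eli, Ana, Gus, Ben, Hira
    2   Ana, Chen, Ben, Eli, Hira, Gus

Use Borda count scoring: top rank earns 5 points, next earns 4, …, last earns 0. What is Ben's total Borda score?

62

Borda scores:
  Gus: 0 + 8·0 + 11·2 + 2·0 = 22
  Hira: 1 + 8·4 + 11·0 + 2·1 = 35
  Ana: 4 + 8·1 + 11·3 + 2·5 = 55
  Ben: 5 + 8·5 + 11·1 + 2·3 = 62
  Chen: 2 + 8·3 + 11·5 + 2·4 = 89
  Eli: 3 + 8·2 + 11·4 + 2·2 = 67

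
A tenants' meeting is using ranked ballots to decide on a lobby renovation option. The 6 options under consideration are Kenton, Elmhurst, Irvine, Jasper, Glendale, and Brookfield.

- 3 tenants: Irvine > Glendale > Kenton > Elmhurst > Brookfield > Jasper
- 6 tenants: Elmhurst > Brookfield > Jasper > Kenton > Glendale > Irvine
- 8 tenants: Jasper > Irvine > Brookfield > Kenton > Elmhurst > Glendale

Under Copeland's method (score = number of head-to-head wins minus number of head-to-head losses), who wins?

Pairwise results:
  Kenton vs Elmhurst: Kenton wins 11–6.
  Kenton vs Irvine: Irvine wins 11–6.
  Kenton vs Jasper: Jasper wins 14–3.
  Kenton vs Glendale: Kenton wins 14–3.
  Kenton vs Brookfield: Brookfield wins 14–3.
  Elmhurst vs Irvine: Irvine wins 11–6.
  Elmhurst vs Jasper: Elmhurst wins 9–8.
  Elmhurst vs Glendale: Elmhurst wins 14–3.
  Elmhurst vs Brookfield: Elmhurst wins 9–8.
  Irvine vs Jasper: Jasper wins 14–3.
  Irvine vs Glendale: Irvine wins 11–6.
  Irvine vs Brookfield: Irvine wins 11–6.
  Jasper vs Glendale: Jasper wins 14–3.
  Jasper vs Brookfield: Brookfield wins 9–8.
  Glendale vs Brookfield: Brookfield wins 14–3.
Copeland scores (wins − losses):
  Kenton: 2 − 3 = -1
  Elmhurst: 3 − 2 = 1
  Irvine: 4 − 1 = 3
  Jasper: 3 − 2 = 1
  Glendale: 0 − 5 = -5
  Brookfield: 3 − 2 = 1
Irvine has the best Copeland score.

Irvine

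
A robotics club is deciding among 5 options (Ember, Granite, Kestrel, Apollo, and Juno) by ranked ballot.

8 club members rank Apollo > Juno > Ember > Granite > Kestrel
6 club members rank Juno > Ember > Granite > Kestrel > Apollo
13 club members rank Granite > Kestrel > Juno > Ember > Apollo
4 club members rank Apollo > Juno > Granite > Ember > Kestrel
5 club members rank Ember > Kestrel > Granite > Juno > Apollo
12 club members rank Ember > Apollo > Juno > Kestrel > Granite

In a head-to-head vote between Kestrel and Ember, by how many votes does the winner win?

Ballots ranking Kestrel above Ember: 13.
Ballots ranking Ember above Kestrel: 8+6+4+5+12 = 35.
Ember wins 35–13, a margin of 22.

22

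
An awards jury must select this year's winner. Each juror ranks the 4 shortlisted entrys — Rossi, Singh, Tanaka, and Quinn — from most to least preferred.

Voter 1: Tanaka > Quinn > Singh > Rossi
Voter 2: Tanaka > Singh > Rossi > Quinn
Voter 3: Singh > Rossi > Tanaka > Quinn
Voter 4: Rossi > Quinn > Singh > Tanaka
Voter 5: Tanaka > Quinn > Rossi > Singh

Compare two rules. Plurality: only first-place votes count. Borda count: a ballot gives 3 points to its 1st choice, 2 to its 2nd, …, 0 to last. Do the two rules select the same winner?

Yes

Plurality first-place counts: Rossi 1, Singh 1, Tanaka 3, Quinn 0 → Tanaka.
Borda totals: Rossi 7, Singh 7, Tanaka 10, Quinn 6 → Tanaka.
The two rules agree on Tanaka.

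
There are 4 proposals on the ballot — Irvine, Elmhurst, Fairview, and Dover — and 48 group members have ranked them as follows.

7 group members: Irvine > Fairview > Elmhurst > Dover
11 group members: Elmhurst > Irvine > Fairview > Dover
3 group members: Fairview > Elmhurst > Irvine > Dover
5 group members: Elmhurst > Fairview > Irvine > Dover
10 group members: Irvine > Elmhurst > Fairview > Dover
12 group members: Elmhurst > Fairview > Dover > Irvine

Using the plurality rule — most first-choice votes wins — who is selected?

Elmhurst

First-place vote totals:
  Irvine: 17
  Elmhurst: 28
  Fairview: 3
  Dover: 0
Elmhurst has the most first-place votes.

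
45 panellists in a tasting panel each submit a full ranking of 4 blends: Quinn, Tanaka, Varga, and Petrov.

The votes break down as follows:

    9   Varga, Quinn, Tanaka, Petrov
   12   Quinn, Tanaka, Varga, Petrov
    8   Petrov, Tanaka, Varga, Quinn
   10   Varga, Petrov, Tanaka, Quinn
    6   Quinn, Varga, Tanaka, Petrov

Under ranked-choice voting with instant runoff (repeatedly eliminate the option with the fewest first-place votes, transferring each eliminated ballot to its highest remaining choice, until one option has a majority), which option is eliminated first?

Round 1: Varga 19, Quinn 18, Petrov 8, Tanaka 0. Tanaka has the fewest and is eliminated.
Round 2: Varga 19, Quinn 18, Petrov 8. Petrov has the fewest and is eliminated.
Round 3: Varga 27, Quinn 18. Varga has a majority.

Tanaka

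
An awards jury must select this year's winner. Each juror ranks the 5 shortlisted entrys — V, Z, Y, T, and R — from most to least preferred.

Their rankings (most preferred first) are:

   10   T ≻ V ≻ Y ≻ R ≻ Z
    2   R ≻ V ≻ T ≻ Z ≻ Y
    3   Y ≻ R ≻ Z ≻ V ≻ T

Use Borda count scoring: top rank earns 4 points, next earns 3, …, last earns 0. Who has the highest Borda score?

T

Borda scores:
  V: 10·3 + 2·3 + 3·1 = 39
  Z: 10·0 + 2·1 + 3·2 = 8
  Y: 10·2 + 2·0 + 3·4 = 32
  T: 10·4 + 2·2 + 3·0 = 44
  R: 10·1 + 2·4 + 3·3 = 27
T has the highest total.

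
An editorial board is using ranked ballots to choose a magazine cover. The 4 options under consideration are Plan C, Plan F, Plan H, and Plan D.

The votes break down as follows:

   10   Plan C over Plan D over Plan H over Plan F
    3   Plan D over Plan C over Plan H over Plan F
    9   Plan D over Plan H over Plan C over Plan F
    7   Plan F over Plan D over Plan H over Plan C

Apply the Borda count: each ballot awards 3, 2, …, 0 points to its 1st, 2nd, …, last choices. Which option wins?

Borda scores:
  Plan C: 10·3 + 3·2 + 9·1 + 7·0 = 45
  Plan F: 10·0 + 3·0 + 9·0 + 7·3 = 21
  Plan H: 10·1 + 3·1 + 9·2 + 7·1 = 38
  Plan D: 10·2 + 3·3 + 9·3 + 7·2 = 70
Plan D has the highest total.

Plan D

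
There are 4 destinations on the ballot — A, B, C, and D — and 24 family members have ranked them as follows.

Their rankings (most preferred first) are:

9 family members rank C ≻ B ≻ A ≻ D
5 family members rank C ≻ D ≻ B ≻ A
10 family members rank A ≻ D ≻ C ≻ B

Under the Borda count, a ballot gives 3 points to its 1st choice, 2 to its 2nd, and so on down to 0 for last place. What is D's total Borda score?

30

Borda scores:
  A: 9·1 + 5·0 + 10·3 = 39
  B: 9·2 + 5·1 + 10·0 = 23
  C: 9·3 + 5·3 + 10·1 = 52
  D: 9·0 + 5·2 + 10·2 = 30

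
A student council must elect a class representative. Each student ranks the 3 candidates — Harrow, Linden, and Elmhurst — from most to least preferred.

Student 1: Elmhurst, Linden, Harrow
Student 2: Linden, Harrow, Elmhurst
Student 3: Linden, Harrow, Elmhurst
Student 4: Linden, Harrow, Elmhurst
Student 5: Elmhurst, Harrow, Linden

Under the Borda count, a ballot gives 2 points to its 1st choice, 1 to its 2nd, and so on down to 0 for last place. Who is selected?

Linden

Borda scores:
  Harrow: 0 + 1 + 1 + 1 + 1 = 4
  Linden: 1 + 2 + 2 + 2 + 0 = 7
  Elmhurst: 2 + 0 + 0 + 0 + 2 = 4
Linden has the highest total.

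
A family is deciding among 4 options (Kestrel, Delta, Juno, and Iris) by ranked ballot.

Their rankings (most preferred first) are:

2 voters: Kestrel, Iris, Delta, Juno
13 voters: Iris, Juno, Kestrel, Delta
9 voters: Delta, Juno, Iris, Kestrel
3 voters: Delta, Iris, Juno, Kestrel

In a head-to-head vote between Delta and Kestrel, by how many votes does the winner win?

3

Ballots ranking Delta above Kestrel: 9+3 = 12.
Ballots ranking Kestrel above Delta: 2+13 = 15.
Kestrel wins 15–12, a margin of 3.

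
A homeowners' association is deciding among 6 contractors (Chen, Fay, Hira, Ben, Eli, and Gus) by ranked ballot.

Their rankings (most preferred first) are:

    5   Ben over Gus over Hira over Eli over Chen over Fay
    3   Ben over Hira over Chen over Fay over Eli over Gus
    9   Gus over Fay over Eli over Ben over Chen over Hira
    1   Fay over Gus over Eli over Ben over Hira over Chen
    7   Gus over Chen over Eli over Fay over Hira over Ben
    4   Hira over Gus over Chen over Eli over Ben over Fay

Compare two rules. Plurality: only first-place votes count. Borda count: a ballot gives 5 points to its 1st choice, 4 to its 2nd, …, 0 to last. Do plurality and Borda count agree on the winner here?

Plurality first-place counts: Chen 0, Fay 1, Hira 4, Ben 8, Eli 0, Gus 16 → Gus.
Borda totals: Chen 63, Fay 61, Hira 55, Ben 64, Eli 72, Gus 120 → Gus.
The two rules agree on Gus.

Yes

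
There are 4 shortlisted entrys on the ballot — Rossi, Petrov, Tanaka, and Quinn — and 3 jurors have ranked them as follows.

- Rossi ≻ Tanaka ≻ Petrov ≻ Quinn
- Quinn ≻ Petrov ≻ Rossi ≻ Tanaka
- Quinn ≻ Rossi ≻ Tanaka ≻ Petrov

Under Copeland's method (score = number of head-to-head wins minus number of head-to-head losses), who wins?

Pairwise results:
  Rossi vs Petrov: Rossi wins 2–1.
  Rossi vs Tanaka: Rossi wins 3–0.
  Rossi vs Quinn: Quinn wins 2–1.
  Petrov vs Tanaka: Tanaka wins 2–1.
  Petrov vs Quinn: Quinn wins 2–1.
  Tanaka vs Quinn: Quinn wins 2–1.
Copeland scores (wins − losses):
  Rossi: 2 − 1 = 1
  Petrov: 0 − 3 = -3
  Tanaka: 1 − 2 = -1
  Quinn: 3 − 0 = 3
Quinn has the best Copeland score.

Quinn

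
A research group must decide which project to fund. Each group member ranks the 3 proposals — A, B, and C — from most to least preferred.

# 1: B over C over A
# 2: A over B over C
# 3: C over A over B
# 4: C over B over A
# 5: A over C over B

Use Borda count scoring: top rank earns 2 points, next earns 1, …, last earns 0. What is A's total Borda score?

5

Borda scores:
  A: 0 + 2 + 1 + 0 + 2 = 5
  B: 2 + 1 + 0 + 1 + 0 = 4
  C: 1 + 0 + 2 + 2 + 1 = 6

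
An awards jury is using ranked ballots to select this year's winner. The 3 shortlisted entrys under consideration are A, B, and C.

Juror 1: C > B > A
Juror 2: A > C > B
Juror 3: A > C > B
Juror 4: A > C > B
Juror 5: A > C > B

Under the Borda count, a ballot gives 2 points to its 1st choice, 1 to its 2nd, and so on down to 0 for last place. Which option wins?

A

Borda scores:
  A: 0 + 2 + 2 + 2 + 2 = 8
  B: 1 + 0 + 0 + 0 + 0 = 1
  C: 2 + 1 + 1 + 1 + 1 = 6
A has the highest total.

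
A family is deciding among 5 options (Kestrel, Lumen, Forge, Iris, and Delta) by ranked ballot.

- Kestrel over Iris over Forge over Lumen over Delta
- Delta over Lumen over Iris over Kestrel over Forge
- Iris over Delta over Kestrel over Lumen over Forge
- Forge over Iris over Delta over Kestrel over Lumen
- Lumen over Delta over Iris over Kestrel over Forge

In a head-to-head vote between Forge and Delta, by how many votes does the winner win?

Ballots ranking Forge above Delta: 2.
Ballots ranking Delta above Forge: 3.
Delta wins 3–2, a margin of 1.

1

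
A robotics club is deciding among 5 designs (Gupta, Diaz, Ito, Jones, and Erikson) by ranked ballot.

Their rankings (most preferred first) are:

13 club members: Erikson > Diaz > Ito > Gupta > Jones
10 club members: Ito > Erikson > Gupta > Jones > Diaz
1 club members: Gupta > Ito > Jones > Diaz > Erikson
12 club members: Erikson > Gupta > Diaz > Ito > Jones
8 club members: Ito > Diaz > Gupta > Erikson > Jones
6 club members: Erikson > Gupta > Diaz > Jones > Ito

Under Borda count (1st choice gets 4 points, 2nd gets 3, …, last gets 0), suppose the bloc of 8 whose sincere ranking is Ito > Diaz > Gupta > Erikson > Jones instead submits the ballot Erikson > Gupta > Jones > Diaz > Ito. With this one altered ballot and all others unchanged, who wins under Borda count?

Borda totals with the altered ballot: Gupta 115, Diaz 84, Ito 81, Jones 34, Erikson 186.
The winner is unchanged: still Erikson.

Erikson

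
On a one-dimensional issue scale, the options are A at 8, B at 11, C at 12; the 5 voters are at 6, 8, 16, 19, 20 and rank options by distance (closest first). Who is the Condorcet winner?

C

With single-peaked preferences on a line, the Condorcet winner is the candidate closest to the median voter.
The median voter (position 16) is closest to C at 12.
Check: C vs B — voters closer to C: 3 of 5.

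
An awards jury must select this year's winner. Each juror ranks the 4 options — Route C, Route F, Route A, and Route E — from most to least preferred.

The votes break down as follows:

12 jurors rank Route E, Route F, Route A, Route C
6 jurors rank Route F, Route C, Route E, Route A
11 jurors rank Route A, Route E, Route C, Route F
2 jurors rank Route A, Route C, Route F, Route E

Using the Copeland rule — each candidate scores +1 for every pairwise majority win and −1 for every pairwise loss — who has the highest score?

Route E

Pairwise results:
  Route C vs Route F: Route F wins 18–13.
  Route C vs Route A: Route A wins 25–6.
  Route C vs Route E: Route E wins 23–8.
  Route F vs Route A: Route F wins 18–13.
  Route F vs Route E: Route E wins 23–8.
  Route A vs Route E: Route E wins 18–13.
Copeland scores (wins − losses):
  Route C: 0 − 3 = -3
  Route F: 2 − 1 = 1
  Route A: 1 − 2 = -1
  Route E: 3 − 0 = 3
Route E has the best Copeland score.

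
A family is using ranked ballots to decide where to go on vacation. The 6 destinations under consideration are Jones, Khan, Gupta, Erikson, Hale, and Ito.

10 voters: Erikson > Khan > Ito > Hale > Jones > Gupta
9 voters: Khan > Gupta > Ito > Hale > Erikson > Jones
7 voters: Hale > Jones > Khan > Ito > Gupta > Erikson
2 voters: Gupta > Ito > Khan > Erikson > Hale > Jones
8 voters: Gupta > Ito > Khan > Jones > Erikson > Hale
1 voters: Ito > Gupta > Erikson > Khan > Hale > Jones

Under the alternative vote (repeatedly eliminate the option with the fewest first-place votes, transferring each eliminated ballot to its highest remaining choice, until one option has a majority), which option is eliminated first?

Round 1: Gupta 10, Erikson 10, Khan 9, Hale 7, Ito 1, Jones 0. Jones has the fewest and is eliminated.
Round 2: Gupta 10, Erikson 10, Khan 9, Hale 7, Ito 1. Ito has the fewest and is eliminated.
Round 3: Gupta 11, Erikson 10, Khan 9, Hale 7. Hale has the fewest and is eliminated.
Round 4: Khan 16, Gupta 11, Erikson 10. Erikson has the fewest and is eliminated.
Round 5: Khan 26, Gupta 11. Khan has a majority.

Jones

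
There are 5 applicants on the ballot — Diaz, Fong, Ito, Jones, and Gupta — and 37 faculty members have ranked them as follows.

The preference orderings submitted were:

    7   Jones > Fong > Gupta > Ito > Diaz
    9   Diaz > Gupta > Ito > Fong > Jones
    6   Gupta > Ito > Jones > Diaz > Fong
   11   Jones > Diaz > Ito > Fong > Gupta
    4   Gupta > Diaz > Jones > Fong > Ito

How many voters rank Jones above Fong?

28

Ballots ranking Jones above Fong: 7+6+11+4 = 28.
Ballots ranking Fong above Jones: 9.
So 28 of 37 voters prefer Jones to Fong.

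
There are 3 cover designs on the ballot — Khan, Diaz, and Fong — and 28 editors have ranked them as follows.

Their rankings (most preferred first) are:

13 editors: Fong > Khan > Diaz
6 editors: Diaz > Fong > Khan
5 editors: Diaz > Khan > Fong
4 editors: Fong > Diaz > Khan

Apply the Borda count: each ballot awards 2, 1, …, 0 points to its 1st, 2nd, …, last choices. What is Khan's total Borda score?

18

Borda scores:
  Khan: 13·1 + 6·0 + 5·1 + 4·0 = 18
  Diaz: 13·0 + 6·2 + 5·2 + 4·1 = 26
  Fong: 13·2 + 6·1 + 5·0 + 4·2 = 40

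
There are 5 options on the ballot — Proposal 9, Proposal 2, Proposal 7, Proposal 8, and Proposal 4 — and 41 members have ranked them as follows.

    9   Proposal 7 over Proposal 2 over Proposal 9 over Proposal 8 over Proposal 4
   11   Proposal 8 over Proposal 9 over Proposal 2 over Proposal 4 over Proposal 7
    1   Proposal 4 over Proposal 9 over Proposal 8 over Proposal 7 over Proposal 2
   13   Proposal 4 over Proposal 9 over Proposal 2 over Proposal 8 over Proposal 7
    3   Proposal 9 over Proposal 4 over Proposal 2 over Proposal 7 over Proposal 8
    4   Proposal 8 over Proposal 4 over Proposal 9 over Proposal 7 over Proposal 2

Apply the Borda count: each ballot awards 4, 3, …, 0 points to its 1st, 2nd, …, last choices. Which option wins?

Proposal 9

Borda scores:
  Proposal 9: 9·2 + 11·3 + 3 + 13·3 + 3·4 + 4·2 = 113
  Proposal 2: 9·3 + 11·2 + 0 + 13·2 + 3·2 + 4·0 = 81
  Proposal 7: 9·4 + 11·0 + 1 + 13·0 + 3·1 + 4·1 = 44
  Proposal 8: 9·1 + 11·4 + 2 + 13·1 + 3·0 + 4·4 = 84
  Proposal 4: 9·0 + 11·1 + 4 + 13·4 + 3·3 + 4·3 = 88
Proposal 9 has the highest total.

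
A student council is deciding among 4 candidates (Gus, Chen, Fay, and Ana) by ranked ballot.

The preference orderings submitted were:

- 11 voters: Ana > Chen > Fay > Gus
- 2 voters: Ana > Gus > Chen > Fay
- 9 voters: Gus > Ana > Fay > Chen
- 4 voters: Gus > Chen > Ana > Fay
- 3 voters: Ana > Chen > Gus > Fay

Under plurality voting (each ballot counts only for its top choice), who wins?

First-place vote totals:
  Gus: 13
  Chen: 0
  Fay: 0
  Ana: 16
Ana has the most first-place votes.

Ana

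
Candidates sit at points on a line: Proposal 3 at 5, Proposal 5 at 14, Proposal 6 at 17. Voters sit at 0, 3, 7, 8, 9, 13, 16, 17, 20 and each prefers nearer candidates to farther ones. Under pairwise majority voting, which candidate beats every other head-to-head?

Proposal 3

With single-peaked preferences on a line, the Condorcet winner is the candidate closest to the median voter.
The median voter (position 9) is closest to Proposal 3 at 5.
Check: Proposal 3 vs Proposal 6 — voters closer to Proposal 3: 5 of 9.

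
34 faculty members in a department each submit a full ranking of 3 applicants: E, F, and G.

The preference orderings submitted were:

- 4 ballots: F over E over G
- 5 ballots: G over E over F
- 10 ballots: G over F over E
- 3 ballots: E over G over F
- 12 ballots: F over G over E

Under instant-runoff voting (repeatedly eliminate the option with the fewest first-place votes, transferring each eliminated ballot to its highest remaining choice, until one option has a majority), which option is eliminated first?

Round 1: F 16, G 15, E 3. E has the fewest and is eliminated.
Round 2: G 18, F 16. G has a majority.

E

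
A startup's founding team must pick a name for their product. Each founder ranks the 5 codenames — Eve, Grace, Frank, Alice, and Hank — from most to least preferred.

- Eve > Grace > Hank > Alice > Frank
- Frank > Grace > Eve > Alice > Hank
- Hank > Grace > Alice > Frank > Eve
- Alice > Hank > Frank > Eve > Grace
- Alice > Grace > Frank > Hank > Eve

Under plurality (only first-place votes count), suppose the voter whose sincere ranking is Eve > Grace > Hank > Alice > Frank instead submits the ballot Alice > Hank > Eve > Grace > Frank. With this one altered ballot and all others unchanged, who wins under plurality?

Alice

First-place totals with the altered ballot: Eve 0, Grace 0, Frank 1, Alice 3, Hank 1.
The winner is unchanged: still Alice.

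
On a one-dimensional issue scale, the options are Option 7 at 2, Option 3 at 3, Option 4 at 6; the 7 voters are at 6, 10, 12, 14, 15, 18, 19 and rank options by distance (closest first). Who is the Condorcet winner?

With single-peaked preferences on a line, the Condorcet winner is the candidate closest to the median voter.
The median voter (position 14) is closest to Option 4 at 6.
Check: Option 4 vs Option 3 — voters closer to Option 4: 7 of 7.

Option 4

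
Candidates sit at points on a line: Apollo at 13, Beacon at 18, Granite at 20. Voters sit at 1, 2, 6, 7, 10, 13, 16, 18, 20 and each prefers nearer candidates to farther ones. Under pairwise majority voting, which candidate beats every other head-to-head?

Apollo

With single-peaked preferences on a line, the Condorcet winner is the candidate closest to the median voter.
The median voter (position 10) is closest to Apollo at 13.
Check: Apollo vs Granite — voters closer to Apollo: 7 of 9.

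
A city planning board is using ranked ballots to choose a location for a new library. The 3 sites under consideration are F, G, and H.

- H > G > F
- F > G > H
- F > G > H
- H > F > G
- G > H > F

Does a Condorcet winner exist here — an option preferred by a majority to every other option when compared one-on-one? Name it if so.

None — there is no Condorcet winner

Head-to-head results (5 voters total):
F vs G: F wins 3–2.
F vs H: H wins 3–2.
G vs H: G wins 3–2.
No candidate beats all others: F beats G beats H beats F, a majority cycle.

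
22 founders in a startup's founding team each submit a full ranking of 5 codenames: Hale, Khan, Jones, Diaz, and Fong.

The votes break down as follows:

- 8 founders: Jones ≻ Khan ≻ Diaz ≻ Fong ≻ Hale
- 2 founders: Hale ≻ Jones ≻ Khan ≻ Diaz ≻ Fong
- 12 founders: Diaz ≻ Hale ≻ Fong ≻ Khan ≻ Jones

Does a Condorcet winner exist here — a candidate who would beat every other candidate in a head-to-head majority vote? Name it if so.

Head-to-head results (22 voters total):
Hale vs Khan: Hale wins 14–8.
Hale vs Jones: Hale wins 14–8.
Hale vs Diaz: Diaz wins 20–2.
Hale vs Fong: Hale wins 14–8.
Khan vs Jones: Khan wins 12–10.
Khan vs Diaz: Diaz wins 12–10.
Khan vs Fong: Fong wins 12–10.
Jones vs Diaz: Diaz wins 12–10.
Jones vs Fong: Fong wins 12–10.
Diaz vs Fong: Diaz wins 22–0.
Diaz beats each rival — Hale (20–2), Khan (12–10), Jones (12–10), Fong (22–0) — so Diaz is the Condorcet winner.

Diaz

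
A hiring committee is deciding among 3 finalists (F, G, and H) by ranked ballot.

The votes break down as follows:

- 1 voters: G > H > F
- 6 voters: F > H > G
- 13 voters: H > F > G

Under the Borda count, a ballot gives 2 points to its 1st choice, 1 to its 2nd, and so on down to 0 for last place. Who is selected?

H

Borda scores:
  F: 0 + 6·2 + 13·1 = 25
  G: 2 + 6·0 + 13·0 = 2
  H: 1 + 6·1 + 13·2 = 33
H has the highest total.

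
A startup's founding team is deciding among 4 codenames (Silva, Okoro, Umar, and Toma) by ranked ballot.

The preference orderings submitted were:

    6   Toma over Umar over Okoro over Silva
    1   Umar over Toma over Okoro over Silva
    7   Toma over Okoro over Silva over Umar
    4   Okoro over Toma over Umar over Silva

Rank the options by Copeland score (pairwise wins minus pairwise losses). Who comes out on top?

Toma

Pairwise results:
  Silva vs Okoro: Okoro wins 18–0.
  Silva vs Umar: Umar wins 11–7.
  Silva vs Toma: Toma wins 18–0.
  Okoro vs Umar: Okoro wins 11–7.
  Okoro vs Toma: Toma wins 14–4.
  Umar vs Toma: Toma wins 17–1.
Copeland scores (wins − losses):
  Silva: 0 − 3 = -3
  Okoro: 2 − 1 = 1
  Umar: 1 − 2 = -1
  Toma: 3 − 0 = 3
Toma has the best Copeland score.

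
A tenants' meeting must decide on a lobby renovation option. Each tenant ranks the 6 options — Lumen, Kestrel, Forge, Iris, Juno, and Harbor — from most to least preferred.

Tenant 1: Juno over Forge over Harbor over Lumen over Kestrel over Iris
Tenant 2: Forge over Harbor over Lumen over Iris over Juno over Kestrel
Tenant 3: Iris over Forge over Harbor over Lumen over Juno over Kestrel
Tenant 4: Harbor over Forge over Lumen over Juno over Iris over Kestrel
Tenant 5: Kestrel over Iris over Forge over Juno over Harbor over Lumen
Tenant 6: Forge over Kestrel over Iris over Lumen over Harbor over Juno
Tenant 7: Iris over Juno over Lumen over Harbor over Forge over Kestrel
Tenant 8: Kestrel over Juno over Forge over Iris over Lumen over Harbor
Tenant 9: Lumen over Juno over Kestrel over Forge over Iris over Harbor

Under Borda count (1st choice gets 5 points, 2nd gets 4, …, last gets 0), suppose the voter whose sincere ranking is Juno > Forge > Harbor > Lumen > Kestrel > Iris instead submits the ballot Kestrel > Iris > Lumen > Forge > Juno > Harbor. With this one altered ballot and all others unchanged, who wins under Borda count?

Forge

Borda totals with the altered ballot: Lumen 22, Kestrel 22, Forge 29, Iris 27, Juno 19, Harbor 16.
The winner is unchanged: still Forge.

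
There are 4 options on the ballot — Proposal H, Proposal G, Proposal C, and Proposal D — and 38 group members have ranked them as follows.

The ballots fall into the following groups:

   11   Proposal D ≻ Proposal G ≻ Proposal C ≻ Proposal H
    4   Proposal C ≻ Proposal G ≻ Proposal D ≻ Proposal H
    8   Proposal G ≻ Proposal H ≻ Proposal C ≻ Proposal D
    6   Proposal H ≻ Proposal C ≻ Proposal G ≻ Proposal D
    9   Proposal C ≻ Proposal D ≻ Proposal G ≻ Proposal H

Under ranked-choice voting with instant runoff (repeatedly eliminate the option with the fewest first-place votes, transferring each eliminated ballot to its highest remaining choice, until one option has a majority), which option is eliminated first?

Round 1: Proposal C 13, Proposal D 11, Proposal G 8, Proposal H 6. Proposal H has the fewest and is eliminated.
Round 2: Proposal C 19, Proposal D 11, Proposal G 8. Proposal G has the fewest and is eliminated.
Round 3: Proposal C 27, Proposal D 11. Proposal C has a majority.

Proposal H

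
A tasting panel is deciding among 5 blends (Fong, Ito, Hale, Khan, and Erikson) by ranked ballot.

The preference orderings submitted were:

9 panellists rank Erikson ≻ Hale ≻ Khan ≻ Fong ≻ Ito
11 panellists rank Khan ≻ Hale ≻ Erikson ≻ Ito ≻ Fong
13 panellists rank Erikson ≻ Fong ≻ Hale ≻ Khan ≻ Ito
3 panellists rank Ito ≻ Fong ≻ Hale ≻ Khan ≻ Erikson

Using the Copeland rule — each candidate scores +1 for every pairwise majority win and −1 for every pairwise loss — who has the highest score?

Pairwise results:
  Fong vs Ito: Fong wins 22–14.
  Fong vs Hale: Hale wins 20–16.
  Fong vs Khan: Khan wins 20–16.
  Fong vs Erikson: Erikson wins 33–3.
  Ito vs Hale: Hale wins 33–3.
  Ito vs Khan: Khan wins 33–3.
  Ito vs Erikson: Erikson wins 33–3.
  Hale vs Khan: Hale wins 25–11.
  Hale vs Erikson: Erikson wins 22–14.
  Khan vs Erikson: Erikson wins 22–14.
Copeland scores (wins − losses):
  Fong: 1 − 3 = -2
  Ito: 0 − 4 = -4
  Hale: 3 − 1 = 2
  Khan: 2 − 2 = 0
  Erikson: 4 − 0 = 4
Erikson has the best Copeland score.

Erikson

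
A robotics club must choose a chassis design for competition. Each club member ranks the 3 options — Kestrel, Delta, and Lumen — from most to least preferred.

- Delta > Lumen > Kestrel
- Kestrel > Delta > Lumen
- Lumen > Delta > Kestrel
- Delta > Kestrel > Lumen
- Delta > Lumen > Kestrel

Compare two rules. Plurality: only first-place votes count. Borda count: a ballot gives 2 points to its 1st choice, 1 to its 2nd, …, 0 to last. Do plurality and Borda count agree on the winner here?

Yes

Plurality first-place counts: Kestrel 1, Delta 3, Lumen 1 → Delta.
Borda totals: Kestrel 3, Delta 8, Lumen 4 → Delta.
The two rules agree on Delta.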